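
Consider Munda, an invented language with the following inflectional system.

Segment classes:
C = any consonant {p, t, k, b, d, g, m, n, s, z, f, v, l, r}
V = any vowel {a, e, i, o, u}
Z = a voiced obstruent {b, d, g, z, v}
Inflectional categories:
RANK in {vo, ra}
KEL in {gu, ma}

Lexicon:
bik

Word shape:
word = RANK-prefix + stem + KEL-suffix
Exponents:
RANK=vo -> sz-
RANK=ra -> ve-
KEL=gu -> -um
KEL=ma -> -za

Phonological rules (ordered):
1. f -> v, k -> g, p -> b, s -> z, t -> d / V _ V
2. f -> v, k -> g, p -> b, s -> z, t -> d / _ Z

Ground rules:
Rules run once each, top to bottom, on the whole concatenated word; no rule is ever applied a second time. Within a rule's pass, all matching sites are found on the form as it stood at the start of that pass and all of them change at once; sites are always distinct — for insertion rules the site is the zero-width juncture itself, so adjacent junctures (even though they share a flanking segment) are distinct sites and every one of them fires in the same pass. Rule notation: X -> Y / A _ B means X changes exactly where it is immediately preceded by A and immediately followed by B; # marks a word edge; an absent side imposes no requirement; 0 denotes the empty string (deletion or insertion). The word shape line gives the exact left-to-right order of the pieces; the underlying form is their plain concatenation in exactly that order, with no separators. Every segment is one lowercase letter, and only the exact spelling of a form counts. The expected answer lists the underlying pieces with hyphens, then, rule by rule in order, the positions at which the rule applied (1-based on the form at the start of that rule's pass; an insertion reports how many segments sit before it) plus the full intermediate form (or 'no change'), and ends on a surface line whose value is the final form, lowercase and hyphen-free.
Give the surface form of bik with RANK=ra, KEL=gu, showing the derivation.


underlying: ve-bik-um
1. f -> v, k -> g, p -> b, s -> z, t -> d / V _ V: fires at position(s) 5: vebigum
2. f -> v, k -> g, p -> b, s -> z, t -> d / _ Z: no change
surface: vebigum


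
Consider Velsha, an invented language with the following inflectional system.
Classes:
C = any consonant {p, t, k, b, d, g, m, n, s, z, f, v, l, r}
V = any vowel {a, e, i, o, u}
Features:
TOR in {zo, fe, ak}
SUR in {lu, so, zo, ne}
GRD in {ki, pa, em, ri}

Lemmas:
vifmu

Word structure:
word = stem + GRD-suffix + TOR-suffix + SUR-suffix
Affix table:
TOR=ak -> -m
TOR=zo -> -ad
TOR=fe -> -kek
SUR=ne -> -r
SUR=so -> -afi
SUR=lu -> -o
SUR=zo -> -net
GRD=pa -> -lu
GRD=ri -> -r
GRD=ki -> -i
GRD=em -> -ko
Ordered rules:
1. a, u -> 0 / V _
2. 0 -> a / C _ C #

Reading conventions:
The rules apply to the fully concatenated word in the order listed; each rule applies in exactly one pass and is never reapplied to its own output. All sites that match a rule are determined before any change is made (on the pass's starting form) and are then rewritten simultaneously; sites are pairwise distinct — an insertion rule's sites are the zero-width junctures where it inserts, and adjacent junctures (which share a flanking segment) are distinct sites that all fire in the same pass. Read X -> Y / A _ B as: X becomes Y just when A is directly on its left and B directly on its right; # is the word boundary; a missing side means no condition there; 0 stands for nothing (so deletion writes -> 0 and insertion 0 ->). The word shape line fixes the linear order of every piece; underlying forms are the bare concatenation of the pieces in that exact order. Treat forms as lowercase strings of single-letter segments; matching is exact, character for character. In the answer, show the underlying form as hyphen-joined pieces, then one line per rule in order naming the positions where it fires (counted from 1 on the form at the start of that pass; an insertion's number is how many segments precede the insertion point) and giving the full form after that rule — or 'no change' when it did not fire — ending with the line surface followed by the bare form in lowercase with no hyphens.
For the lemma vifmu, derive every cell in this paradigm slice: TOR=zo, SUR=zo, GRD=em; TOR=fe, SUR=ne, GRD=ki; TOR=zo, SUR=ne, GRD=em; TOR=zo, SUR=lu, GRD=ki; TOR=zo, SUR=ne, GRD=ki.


cell TOR=zo, SUR=zo, GRD=em:
underlying: vifmu-ko-ad-net
1. a, u -> 0 / V _: fires at position(s) 8: vifmukodnet
2. 0 -> a / C _ C #: no change
surface: vifmukodnet

cell TOR=fe, SUR=ne, GRD=ki:
underlying: vifmu-i-kek-r
1. a, u -> 0 / V _: no change
2. 0 -> a / C _ C #: inserts after position(s) 9: vifmuikekar
surface: vifmuikekar

cell TOR=zo, SUR=ne, GRD=em:
underlying: vifmu-ko-ad-r
1. a, u -> 0 / V _: fires at position(s) 8: vifmukodr
2. 0 -> a / C _ C #: inserts after position(s) 8: vifmukodar
surface: vifmukodar

cell TOR=zo, SUR=lu, GRD=ki:
underlying: vifmu-i-ad-o
1. a, u -> 0 / V _: fires at position(s) 7: vifmuido
2. 0 -> a / C _ C #: no change
surface: vifmuido

cell TOR=zo, SUR=ne, GRD=ki:
underlying: vifmu-i-ad-r
1. a, u -> 0 / V _: fires at position(s) 7: vifmuidr
2. 0 -> a / C _ C #: inserts after position(s) 7: vifmuidar
surface: vifmuidar


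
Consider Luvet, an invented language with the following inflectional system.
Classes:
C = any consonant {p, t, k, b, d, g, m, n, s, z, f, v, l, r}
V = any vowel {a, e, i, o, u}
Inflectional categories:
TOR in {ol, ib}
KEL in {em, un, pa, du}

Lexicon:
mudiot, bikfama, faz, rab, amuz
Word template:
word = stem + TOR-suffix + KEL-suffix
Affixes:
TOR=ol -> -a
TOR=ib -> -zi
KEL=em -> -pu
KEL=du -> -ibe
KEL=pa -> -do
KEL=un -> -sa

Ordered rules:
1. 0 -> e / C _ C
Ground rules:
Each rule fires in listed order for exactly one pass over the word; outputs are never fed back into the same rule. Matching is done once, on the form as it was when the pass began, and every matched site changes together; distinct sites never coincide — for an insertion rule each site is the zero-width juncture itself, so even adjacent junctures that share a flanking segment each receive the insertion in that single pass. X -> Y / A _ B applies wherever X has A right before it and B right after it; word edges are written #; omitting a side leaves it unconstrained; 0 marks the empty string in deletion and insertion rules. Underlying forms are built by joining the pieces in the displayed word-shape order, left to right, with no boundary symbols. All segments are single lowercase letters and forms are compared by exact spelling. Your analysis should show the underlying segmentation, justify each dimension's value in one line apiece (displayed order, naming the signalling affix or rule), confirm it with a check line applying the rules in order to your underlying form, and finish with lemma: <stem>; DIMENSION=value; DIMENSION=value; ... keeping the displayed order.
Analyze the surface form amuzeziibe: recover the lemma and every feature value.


underlying: amuz-zi-ibe
TOR=ib - signalled by the affix -zi
KEL=du - signalled by the affix -ibe
check: amuzziibe -> amuzeziibe
lemma: amuz; TOR=ib; KEL=du


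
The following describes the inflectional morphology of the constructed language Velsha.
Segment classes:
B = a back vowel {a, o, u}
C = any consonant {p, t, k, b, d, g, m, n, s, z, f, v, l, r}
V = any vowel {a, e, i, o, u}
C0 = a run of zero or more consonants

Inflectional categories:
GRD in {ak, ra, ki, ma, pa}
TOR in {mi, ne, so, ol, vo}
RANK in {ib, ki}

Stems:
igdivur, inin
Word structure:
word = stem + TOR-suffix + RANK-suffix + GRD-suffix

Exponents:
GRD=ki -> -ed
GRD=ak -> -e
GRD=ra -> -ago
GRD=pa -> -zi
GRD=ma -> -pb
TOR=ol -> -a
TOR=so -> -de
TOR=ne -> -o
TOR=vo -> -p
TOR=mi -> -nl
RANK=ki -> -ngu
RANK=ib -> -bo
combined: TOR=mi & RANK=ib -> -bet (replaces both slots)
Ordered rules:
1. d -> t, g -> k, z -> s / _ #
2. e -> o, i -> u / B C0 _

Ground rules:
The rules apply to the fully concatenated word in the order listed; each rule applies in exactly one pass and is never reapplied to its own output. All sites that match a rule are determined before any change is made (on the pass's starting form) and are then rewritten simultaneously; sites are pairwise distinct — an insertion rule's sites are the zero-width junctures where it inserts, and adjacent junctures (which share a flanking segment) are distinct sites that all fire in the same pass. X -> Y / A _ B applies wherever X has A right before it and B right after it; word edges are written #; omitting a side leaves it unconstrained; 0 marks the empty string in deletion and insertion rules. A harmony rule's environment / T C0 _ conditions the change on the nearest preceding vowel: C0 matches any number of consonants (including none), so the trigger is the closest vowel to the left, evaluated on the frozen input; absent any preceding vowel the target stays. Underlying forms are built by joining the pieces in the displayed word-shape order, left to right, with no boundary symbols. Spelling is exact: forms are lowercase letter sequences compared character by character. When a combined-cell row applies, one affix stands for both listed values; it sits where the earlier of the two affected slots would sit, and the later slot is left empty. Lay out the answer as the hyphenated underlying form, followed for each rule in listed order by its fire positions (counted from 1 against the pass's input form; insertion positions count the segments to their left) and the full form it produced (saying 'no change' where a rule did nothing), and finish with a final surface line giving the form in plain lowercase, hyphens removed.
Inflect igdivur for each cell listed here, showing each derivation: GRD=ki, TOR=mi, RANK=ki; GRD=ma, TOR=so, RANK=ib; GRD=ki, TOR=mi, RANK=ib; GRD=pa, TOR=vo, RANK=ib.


cell GRD=ki, TOR=mi, RANK=ki:
underlying: igdivur-nl-ngu-ed
1. d -> t, g -> k, z -> s / _ #: fires at position(s) 14: igdivurnlnguet
2. e -> o, i -> u / B C0 _: fires at position(s) 13: igdivurnlnguot
surface: igdivurnlnguot

cell GRD=ma, TOR=so, RANK=ib:
underlying: igdivur-de-bo-pb
1. d -> t, g -> k, z -> s / _ #: no change
2. e -> o, i -> u / B C0 _: fires at position(s) 9: igdivurdobopb
surface: igdivurdobopb

cell GRD=ki, TOR=mi, RANK=ib:
underlying: igdivur-bet-ed
1. d -> t, g -> k, z -> s / _ #: fires at position(s) 12: igdivurbetet
2. e -> o, i -> u / B C0 _: fires at position(s) 9: igdivurbotet
surface: igdivurbotet

cell GRD=pa, TOR=vo, RANK=ib:
underlying: igdivur-p-bo-zi
1. d -> t, g -> k, z -> s / _ #: no change
2. e -> o, i -> u / B C0 _: fires at position(s) 12: igdivurpbozu
surface: igdivurpbozu


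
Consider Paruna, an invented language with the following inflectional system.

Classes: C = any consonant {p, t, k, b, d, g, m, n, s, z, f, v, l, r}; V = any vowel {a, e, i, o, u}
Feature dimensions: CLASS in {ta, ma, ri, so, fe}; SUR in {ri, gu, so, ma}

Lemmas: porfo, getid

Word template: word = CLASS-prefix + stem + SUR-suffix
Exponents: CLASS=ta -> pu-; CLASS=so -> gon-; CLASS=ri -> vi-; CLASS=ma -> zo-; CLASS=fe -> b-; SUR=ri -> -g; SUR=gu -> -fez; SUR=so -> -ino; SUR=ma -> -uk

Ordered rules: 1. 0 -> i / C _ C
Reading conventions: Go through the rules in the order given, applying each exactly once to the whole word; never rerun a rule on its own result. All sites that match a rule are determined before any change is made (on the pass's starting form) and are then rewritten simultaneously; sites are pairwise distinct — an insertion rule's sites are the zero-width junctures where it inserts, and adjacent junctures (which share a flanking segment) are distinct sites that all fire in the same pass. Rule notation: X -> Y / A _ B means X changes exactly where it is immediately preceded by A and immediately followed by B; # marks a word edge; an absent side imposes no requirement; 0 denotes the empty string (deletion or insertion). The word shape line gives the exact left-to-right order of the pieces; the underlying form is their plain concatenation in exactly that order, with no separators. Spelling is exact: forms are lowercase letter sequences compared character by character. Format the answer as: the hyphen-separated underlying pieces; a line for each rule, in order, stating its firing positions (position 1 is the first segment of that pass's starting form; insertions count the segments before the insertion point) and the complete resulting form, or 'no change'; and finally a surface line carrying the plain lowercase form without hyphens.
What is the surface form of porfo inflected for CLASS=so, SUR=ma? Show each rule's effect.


underlying: gon-porfo-uk
1. 0 -> i / C _ C: inserts after position(s) 3, 6: goniporifouk
surface: goniporifouk


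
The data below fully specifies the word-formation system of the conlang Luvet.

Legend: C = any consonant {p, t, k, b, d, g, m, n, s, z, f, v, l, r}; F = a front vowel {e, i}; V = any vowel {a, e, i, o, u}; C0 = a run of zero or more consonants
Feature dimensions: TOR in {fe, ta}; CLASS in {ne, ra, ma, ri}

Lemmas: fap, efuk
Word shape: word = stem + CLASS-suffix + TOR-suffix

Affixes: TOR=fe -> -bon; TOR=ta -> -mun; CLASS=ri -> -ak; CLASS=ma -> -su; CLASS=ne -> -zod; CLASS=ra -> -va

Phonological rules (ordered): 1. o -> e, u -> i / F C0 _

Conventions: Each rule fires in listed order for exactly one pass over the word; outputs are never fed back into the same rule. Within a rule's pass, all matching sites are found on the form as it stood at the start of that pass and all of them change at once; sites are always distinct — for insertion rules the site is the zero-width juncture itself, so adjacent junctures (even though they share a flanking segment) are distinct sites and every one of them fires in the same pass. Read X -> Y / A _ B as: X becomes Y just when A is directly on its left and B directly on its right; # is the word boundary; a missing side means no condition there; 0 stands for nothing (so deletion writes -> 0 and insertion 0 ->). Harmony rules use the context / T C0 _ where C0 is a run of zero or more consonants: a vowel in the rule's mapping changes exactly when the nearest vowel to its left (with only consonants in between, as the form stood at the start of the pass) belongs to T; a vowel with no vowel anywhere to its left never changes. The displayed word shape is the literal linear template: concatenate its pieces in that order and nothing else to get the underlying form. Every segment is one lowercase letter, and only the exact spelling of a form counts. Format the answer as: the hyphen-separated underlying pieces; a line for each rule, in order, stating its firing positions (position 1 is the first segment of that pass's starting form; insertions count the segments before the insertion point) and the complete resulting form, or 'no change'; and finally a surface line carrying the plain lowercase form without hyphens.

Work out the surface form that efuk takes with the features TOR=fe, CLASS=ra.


underlying: efuk-va-bon
1. o -> e, u -> i / F C0 _: fires at position(s) 3: efikvabon
surface: efikvabon


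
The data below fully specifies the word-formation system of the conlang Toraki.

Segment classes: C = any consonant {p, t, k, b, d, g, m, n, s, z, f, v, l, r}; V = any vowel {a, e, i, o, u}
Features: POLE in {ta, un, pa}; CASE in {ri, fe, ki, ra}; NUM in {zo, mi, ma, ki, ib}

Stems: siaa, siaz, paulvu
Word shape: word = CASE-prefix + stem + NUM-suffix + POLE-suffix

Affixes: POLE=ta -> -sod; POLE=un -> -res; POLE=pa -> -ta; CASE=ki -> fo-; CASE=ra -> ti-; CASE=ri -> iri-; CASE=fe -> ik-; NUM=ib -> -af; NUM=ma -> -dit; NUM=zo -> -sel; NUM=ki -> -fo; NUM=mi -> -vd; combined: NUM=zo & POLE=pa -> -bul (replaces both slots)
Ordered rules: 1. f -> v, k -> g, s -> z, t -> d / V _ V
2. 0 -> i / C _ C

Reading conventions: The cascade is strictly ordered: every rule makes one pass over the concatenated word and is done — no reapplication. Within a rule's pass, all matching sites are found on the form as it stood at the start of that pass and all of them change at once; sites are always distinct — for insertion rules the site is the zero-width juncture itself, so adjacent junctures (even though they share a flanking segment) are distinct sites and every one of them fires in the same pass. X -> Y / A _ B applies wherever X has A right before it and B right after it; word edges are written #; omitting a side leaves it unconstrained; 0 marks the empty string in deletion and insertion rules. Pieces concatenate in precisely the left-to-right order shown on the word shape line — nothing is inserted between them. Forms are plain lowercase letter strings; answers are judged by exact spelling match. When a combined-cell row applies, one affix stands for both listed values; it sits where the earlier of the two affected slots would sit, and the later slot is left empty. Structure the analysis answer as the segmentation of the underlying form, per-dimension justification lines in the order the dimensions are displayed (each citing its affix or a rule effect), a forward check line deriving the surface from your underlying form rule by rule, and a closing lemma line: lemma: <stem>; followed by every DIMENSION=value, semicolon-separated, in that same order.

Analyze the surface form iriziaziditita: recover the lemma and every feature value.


underlying: iri-siaz-dit-ta
POLE=pa - signalled by the affix -ta
CASE=ri - signalled by the affix iri-
NUM=ma - signalled by the affix -dit
check: irisiazditta -> iriziazditta -> iriziaziditita
lemma: siaz; POLE=pa; CASE=ri; NUM=ma


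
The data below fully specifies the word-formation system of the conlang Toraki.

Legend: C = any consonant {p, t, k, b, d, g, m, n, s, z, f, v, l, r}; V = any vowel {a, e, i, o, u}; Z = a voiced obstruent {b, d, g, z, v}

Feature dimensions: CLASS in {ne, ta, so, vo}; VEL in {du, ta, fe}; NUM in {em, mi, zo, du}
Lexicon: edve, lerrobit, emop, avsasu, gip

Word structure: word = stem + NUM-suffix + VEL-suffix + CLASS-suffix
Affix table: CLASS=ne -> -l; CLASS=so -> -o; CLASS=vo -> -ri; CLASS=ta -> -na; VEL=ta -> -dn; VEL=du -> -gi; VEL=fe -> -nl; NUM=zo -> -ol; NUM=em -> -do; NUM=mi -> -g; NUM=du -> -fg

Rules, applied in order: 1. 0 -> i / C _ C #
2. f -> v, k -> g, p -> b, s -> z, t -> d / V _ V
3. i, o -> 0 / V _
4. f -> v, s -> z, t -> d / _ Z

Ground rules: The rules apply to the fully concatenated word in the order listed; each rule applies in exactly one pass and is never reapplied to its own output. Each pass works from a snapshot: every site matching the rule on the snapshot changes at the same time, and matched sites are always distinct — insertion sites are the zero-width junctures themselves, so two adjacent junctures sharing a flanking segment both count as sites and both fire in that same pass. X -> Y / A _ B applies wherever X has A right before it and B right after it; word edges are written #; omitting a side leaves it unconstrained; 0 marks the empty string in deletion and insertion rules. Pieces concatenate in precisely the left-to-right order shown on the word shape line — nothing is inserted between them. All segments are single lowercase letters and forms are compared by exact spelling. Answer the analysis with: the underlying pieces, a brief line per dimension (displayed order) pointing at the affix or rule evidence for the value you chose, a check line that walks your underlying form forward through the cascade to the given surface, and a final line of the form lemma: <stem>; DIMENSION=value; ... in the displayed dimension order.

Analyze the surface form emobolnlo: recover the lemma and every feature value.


underlying: emop-ol-nl-o
CLASS=so - signalled by the affix -o
VEL=fe - signalled by the affix -nl
NUM=zo - signalled by the affix -ol
check: emopolnlo -> emopolnlo -> emobolnlo -> emobolnlo -> emobolnlo
lemma: emop; CLASS=so; VEL=fe; NUM=zo


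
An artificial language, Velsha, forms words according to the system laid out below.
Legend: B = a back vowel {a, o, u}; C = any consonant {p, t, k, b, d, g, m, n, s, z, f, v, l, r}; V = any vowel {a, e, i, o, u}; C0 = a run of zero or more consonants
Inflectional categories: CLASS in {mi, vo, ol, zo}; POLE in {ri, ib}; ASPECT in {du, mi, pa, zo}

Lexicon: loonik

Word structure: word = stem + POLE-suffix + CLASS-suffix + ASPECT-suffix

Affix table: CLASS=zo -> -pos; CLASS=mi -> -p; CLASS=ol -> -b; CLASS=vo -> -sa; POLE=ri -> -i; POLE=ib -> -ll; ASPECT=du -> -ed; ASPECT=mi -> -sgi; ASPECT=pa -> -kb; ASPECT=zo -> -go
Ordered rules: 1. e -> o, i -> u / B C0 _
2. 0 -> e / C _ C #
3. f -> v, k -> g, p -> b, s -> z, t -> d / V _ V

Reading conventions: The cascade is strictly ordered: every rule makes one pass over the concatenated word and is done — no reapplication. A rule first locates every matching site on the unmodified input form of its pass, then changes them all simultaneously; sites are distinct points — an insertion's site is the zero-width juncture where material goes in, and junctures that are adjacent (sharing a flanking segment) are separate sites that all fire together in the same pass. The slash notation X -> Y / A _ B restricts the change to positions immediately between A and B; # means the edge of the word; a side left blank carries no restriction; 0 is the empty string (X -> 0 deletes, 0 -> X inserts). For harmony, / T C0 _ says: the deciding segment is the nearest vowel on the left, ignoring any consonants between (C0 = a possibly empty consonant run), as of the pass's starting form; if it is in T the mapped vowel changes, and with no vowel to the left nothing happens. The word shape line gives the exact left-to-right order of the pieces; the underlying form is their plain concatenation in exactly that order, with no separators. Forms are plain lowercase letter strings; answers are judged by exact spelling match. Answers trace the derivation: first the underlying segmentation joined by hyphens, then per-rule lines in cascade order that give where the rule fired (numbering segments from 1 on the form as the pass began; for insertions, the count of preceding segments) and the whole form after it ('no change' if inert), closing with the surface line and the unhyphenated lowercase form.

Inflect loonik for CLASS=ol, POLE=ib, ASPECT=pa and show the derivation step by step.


underlying: loonik-ll-b-kb
1. e -> o, i -> u / B C0 _: fires at position(s) 5: loonukllbkb
2. 0 -> e / C _ C #: inserts after position(s) 10: loonukllbkeb
3. f -> v, k -> g, p -> b, s -> z, t -> d / V _ V: no change
surface: loonukllbkeb


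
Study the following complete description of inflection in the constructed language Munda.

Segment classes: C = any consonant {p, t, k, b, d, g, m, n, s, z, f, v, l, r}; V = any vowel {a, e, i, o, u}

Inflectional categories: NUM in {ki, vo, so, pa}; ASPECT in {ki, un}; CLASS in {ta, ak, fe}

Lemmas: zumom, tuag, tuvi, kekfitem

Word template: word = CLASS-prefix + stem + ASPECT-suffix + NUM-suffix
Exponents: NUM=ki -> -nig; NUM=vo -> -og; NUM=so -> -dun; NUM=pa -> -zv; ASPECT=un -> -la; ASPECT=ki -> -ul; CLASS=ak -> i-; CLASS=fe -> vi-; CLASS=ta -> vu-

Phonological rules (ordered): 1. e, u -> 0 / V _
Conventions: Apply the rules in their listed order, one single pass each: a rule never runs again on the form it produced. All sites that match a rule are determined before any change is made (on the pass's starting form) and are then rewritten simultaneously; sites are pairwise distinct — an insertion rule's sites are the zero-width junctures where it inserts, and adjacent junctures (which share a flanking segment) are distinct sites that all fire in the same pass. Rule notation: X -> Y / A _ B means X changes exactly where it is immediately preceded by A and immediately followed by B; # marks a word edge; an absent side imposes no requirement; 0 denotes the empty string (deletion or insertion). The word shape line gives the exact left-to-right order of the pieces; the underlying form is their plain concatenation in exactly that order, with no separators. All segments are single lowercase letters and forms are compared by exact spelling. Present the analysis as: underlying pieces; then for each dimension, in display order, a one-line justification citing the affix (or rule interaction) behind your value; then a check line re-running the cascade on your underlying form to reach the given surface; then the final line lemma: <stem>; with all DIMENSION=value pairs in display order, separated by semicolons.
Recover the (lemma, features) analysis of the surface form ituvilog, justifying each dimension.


underlying: i-tuvi-ul-og
NUM=vo - signalled by the affix -og
ASPECT=ki - signalled by the affix -ul
CLASS=ak - signalled by the affix i-
check: ituviulog -> ituvilog
lemma: tuvi; NUM=vo; ASPECT=ki; CLASS=ak


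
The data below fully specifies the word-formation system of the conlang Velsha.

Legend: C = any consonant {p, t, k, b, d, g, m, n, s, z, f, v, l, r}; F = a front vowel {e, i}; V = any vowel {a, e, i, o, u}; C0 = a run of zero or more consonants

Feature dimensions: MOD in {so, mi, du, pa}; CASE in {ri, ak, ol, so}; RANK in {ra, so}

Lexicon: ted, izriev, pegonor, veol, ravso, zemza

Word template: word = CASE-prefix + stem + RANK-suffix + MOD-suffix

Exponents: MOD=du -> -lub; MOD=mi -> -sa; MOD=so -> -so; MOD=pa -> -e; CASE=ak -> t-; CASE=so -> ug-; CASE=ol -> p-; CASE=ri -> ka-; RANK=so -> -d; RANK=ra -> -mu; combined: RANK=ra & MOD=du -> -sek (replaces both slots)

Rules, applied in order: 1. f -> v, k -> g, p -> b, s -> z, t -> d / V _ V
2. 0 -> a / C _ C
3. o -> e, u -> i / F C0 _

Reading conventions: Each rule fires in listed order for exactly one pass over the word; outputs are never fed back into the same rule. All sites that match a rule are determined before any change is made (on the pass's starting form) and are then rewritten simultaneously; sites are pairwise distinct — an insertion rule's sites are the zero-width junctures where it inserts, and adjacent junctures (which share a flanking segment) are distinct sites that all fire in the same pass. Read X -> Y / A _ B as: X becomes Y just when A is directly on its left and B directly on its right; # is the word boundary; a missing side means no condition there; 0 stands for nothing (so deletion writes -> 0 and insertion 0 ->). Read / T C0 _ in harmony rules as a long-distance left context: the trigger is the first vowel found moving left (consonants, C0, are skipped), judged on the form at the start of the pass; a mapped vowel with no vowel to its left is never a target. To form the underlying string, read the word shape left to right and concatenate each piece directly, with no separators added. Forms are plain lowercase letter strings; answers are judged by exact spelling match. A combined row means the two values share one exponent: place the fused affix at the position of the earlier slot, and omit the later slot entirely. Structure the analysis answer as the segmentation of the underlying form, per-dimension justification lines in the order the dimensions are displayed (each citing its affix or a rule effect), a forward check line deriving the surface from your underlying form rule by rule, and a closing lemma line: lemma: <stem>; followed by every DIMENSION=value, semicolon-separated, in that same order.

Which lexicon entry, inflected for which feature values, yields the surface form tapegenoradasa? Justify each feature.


underlying: t-pegonor-d-sa
MOD=mi - signalled by the affix -sa
CASE=ak - signalled by the affix t-
RANK=so - signalled by the affix -d
check: tpegonordsa -> tpegonordsa -> tapegonoradasa -> tapegenoradasa
lemma: pegonor; MOD=mi; CASE=ak; RANK=so


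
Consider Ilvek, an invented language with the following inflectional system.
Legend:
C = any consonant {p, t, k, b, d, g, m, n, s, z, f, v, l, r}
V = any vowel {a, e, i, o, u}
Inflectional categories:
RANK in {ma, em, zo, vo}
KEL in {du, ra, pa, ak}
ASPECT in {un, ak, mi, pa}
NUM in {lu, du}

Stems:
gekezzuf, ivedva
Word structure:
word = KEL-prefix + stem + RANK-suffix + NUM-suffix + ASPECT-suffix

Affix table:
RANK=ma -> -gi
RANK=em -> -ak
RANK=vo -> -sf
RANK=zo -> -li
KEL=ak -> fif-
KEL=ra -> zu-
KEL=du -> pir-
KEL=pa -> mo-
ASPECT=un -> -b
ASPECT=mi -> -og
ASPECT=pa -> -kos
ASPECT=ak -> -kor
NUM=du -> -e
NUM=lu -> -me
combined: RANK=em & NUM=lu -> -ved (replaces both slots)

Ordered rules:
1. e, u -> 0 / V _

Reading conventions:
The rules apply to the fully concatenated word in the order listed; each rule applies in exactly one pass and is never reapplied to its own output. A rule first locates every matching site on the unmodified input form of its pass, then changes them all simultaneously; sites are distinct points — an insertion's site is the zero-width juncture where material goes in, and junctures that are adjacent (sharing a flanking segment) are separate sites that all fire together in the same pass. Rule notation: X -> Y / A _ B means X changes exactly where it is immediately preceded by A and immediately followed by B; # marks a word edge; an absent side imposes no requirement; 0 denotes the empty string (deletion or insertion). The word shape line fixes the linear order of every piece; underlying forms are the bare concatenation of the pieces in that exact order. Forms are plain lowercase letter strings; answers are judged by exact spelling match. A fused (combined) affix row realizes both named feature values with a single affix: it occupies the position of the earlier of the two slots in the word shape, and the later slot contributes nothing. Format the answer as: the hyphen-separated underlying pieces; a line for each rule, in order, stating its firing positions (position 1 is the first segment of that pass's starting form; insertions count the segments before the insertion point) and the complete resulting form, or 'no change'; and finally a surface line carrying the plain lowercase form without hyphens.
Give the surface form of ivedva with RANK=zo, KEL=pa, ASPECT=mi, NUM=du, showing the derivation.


underlying: mo-ivedva-li-e-og
1. e, u -> 0 / V _: fires at position(s) 11: moivedvaliog
surface: moivedvaliog


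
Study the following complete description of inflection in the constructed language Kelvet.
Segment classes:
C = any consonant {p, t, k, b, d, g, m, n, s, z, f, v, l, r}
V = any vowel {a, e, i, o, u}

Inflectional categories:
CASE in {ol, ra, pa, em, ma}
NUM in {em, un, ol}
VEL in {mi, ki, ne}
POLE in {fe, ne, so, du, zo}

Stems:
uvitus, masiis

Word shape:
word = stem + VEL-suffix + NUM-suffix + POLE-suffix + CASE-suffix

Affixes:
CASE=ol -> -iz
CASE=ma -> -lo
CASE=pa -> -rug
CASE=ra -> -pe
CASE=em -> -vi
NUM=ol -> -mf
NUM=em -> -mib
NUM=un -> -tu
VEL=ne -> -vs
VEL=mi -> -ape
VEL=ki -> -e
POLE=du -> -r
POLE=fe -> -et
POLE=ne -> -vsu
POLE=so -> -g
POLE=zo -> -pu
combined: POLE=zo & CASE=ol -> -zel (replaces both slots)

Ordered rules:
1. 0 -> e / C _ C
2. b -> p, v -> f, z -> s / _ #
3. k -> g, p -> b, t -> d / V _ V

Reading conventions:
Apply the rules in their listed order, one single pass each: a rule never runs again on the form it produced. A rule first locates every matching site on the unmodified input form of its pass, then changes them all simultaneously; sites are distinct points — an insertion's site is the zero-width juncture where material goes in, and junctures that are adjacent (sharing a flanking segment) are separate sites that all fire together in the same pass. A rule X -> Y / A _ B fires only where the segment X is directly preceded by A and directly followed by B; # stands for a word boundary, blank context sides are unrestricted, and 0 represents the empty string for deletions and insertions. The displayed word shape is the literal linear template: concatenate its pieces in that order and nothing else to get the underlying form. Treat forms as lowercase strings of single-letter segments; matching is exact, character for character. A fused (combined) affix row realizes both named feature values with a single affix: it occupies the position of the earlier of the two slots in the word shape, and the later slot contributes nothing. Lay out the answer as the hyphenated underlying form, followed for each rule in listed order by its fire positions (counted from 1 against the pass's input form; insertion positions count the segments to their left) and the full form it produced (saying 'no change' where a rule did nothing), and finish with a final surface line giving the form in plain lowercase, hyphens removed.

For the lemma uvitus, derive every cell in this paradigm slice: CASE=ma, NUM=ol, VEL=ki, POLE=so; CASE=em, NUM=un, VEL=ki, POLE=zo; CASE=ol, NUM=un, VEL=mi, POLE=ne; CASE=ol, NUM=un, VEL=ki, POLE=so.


cell CASE=ma, NUM=ol, VEL=ki, POLE=so:
underlying: uvitus-e-mf-g-lo
1. 0 -> e / C _ C: inserts after position(s) 8, 9, 10: uvitusemefegelo
2. b -> p, v -> f, z -> s / _ #: no change
3. k -> g, p -> b, t -> d / V _ V: fires at position(s) 4: uvidusemefegelo
surface: uvidusemefegelo

cell CASE=em, NUM=un, VEL=ki, POLE=zo:
underlying: uvitus-e-tu-pu-vi
1. 0 -> e / C _ C: no change
2. b -> p, v -> f, z -> s / _ #: no change
3. k -> g, p -> b, t -> d / V _ V: fires at position(s) 4, 8, 10: uvidusedubuvi
surface: uvidusedubuvi

cell CASE=ol, NUM=un, VEL=mi, POLE=ne:
underlying: uvitus-ape-tu-vsu-iz
1. 0 -> e / C _ C: inserts after position(s) 12: uvitusapetuvesuiz
2. b -> p, v -> f, z -> s / _ #: fires at position(s) 17: uvitusapetuvesuis
3. k -> g, p -> b, t -> d / V _ V: fires at position(s) 4, 8, 10: uvidusabeduvesuis
surface: uvidusabeduvesuis

cell CASE=ol, NUM=un, VEL=ki, POLE=so:
underlying: uvitus-e-tu-g-iz
1. 0 -> e / C _ C: no change
2. b -> p, v -> f, z -> s / _ #: fires at position(s) 12: uvitusetugis
3. k -> g, p -> b, t -> d / V _ V: fires at position(s) 4, 8: uvidusedugis
surface: uvidusedugis


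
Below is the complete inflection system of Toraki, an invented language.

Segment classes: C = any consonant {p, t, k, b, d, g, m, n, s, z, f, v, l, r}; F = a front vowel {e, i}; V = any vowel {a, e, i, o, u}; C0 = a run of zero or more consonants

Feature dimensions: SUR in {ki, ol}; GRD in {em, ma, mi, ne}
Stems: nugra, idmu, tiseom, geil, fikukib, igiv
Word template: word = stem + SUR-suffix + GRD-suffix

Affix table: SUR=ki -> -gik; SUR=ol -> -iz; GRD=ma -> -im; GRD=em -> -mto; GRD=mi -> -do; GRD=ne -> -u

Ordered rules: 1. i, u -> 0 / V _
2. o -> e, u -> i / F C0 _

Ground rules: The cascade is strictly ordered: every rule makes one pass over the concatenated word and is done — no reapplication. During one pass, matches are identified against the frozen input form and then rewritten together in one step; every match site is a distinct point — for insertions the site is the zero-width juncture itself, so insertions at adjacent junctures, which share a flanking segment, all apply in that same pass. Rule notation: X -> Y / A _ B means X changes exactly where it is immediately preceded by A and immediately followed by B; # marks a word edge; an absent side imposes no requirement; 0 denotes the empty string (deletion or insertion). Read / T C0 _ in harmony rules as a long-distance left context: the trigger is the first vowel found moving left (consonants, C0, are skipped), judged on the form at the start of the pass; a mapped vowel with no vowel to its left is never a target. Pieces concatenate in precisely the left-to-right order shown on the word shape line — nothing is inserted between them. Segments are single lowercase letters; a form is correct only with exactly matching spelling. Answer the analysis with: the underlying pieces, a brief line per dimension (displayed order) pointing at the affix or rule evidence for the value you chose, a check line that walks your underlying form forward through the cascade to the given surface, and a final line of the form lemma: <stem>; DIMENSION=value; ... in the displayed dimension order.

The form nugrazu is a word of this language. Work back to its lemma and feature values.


underlying: nugra-iz-u
SUR=ol - signalled by the affix -iz
GRD=ne - signalled by the affix -u
check: nugraizu -> nugrazu -> nugrazu
lemma: nugra; SUR=ol; GRD=ne


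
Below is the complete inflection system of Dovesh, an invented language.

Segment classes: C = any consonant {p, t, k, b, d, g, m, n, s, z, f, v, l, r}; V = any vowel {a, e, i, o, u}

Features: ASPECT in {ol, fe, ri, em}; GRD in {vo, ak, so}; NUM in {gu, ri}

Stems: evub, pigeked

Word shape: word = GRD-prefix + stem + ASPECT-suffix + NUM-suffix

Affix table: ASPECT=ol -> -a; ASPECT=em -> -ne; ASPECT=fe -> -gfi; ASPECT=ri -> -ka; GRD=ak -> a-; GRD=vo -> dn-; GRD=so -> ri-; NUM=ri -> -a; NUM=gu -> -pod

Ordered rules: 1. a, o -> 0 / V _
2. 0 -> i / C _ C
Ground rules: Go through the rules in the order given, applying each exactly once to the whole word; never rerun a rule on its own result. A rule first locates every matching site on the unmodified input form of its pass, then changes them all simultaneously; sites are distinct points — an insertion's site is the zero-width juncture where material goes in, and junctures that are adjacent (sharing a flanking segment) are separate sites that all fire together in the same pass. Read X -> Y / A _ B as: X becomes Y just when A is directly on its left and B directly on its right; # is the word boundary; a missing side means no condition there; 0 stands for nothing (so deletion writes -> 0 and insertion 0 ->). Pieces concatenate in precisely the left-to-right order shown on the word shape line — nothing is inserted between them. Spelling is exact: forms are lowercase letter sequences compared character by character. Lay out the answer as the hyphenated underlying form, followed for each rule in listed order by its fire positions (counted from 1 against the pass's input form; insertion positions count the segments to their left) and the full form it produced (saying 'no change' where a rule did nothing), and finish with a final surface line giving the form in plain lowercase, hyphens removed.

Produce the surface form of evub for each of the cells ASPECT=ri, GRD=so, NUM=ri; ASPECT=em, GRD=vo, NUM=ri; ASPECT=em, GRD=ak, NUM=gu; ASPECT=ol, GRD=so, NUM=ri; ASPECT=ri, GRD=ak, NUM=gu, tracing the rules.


cell ASPECT=ri, GRD=so, NUM=ri:
underlying: ri-evub-ka-a
1. a, o -> 0 / V _: fires at position(s) 9: rievubka
2. 0 -> i / C _ C: inserts after position(s) 6: rievubika
surface: rievubika

cell ASPECT=em, GRD=vo, NUM=ri:
underlying: dn-evub-ne-a
1. a, o -> 0 / V _: fires at position(s) 9: dnevubne
2. 0 -> i / C _ C: inserts after position(s) 1, 6: dinevubine
surface: dinevubine

cell ASPECT=em, GRD=ak, NUM=gu:
underlying: a-evub-ne-pod
1. a, o -> 0 / V _: no change
2. 0 -> i / C _ C: inserts after position(s) 5: aevubinepod
surface: aevubinepod

cell ASPECT=ol, GRD=so, NUM=ri:
underlying: ri-evub-a-a
1. a, o -> 0 / V _: fires at position(s) 8: rievuba
2. 0 -> i / C _ C: no change
surface: rievuba

cell ASPECT=ri, GRD=ak, NUM=gu:
underlying: a-evub-ka-pod
1. a, o -> 0 / V _: no change
2. 0 -> i / C _ C: inserts after position(s) 5: aevubikapod
surface: aevubikapod


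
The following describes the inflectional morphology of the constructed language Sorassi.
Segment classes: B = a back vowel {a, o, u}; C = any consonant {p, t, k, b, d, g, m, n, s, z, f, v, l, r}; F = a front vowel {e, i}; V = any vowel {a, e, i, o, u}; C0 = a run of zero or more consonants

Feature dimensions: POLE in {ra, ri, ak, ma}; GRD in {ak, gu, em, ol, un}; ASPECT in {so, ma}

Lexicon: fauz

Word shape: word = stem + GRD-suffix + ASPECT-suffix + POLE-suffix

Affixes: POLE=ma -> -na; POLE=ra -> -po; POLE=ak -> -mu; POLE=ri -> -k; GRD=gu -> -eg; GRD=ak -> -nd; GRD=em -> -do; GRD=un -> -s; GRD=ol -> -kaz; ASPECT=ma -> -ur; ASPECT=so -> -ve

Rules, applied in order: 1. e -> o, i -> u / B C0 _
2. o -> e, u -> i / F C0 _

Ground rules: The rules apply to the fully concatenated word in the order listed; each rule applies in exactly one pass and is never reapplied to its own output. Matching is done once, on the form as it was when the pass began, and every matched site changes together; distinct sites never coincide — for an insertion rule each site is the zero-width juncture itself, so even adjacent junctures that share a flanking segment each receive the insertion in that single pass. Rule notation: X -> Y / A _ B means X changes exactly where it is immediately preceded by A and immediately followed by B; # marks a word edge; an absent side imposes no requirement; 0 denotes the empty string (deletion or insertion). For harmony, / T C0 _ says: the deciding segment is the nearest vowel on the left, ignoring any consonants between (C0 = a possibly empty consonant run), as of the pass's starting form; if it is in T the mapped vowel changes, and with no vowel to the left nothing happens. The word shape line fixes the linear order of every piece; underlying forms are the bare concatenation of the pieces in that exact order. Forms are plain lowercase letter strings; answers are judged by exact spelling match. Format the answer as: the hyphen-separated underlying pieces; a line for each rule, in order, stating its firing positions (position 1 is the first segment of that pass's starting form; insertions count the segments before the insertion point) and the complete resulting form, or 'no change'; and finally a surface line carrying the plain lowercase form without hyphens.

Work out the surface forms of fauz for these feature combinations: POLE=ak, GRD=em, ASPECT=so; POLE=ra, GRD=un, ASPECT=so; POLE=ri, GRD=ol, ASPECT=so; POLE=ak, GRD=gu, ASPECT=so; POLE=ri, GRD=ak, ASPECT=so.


cell POLE=ak, GRD=em, ASPECT=so:
underlying: fauz-do-ve-mu
1. e -> o, i -> u / B C0 _: fires at position(s) 8: fauzdovomu
2. o -> e, u -> i / F C0 _: no change
surface: fauzdovomu

cell POLE=ra, GRD=un, ASPECT=so:
underlying: fauz-s-ve-po
1. e -> o, i -> u / B C0 _: fires at position(s) 7: fauzsvopo
2. o -> e, u -> i / F C0 _: no change
surface: fauzsvopo

cell POLE=ri, GRD=ol, ASPECT=so:
underlying: fauz-kaz-ve-k
1. e -> o, i -> u / B C0 _: fires at position(s) 9: fauzkazvok
2. o -> e, u -> i / F C0 _: no change
surface: fauzkazvok

cell POLE=ak, GRD=gu, ASPECT=so:
underlying: fauz-eg-ve-mu
1. e -> o, i -> u / B C0 _: fires at position(s) 5: fauzogvemu
2. o -> e, u -> i / F C0 _: fires at position(s) 10: fauzogvemi
surface: fauzogvemi

cell POLE=ri, GRD=ak, ASPECT=so:
underlying: fauz-nd-ve-k
1. e -> o, i -> u / B C0 _: fires at position(s) 8: fauzndvok
2. o -> e, u -> i / F C0 _: no change
surface: fauzndvok
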